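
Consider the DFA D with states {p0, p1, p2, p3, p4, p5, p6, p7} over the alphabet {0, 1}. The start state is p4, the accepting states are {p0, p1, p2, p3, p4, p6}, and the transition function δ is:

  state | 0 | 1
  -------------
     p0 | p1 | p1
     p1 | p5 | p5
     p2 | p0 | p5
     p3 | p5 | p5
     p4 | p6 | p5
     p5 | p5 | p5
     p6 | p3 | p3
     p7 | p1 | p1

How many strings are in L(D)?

4

The useful subgraph on states {p3, p4, p6} is acyclic, so L(D) is finite; the longest accepting path visits 3 useful states, giving maximum string length 2.
Counting accepting paths from p4 by length: 1 of length 0, 1 of length 1, 2 of length 2. Total 4.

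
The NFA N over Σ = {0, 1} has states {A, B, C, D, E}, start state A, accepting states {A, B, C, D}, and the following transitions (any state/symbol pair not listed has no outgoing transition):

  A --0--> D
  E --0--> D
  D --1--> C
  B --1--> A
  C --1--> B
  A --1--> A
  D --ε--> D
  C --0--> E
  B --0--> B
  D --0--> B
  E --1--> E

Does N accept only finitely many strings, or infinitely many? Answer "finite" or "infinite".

infinite

State A is reachable from the start and can reach an accepting state, and it lies on the cycle A → A.
Traversing that cycle any number of times yields accepted strings of unbounded length, so the language is infinite.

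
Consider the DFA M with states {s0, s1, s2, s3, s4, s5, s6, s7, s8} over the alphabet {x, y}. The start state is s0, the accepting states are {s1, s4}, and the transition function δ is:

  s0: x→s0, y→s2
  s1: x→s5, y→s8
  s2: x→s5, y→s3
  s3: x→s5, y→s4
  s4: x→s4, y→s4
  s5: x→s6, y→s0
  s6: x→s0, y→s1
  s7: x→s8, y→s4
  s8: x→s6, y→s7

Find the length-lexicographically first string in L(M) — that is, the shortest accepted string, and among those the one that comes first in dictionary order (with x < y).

A breadth-first search from s0 reaches an accepting state first via the path s0 → s2 → s3 → s4 on input yyy.
No string of length < 3 is accepted (BFS exhausts all shorter strings without reaching an accepting state), and yyy is the lexicographically least accepting string of length 3.

yyy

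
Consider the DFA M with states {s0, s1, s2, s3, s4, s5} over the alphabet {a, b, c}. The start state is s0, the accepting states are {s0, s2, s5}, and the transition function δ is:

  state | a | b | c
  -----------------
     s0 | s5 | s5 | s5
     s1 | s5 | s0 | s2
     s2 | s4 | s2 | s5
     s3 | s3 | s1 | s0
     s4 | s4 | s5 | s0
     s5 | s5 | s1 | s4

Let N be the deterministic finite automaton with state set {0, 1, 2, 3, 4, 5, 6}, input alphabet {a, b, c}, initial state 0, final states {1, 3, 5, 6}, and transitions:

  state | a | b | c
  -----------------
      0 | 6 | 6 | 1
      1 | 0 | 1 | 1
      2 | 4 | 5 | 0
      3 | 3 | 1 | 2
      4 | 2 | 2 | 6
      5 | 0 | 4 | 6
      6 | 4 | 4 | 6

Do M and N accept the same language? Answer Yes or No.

The empty string ε is accepted by M but rejected by N.
So L(M) ≠ L(N).

No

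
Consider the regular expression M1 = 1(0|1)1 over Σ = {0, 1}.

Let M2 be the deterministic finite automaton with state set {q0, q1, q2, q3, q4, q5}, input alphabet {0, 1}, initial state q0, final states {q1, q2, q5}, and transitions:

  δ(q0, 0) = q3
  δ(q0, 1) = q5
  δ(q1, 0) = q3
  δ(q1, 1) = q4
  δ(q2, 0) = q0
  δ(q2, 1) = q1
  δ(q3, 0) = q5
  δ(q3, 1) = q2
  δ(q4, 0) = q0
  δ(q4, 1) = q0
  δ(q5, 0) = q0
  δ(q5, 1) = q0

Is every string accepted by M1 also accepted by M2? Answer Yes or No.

Yes

Converting the expression M1 to a DFA (subset construction, then merging equivalent states) gives the minimal DFA with states {r0, r1, r2, r3, r4}, start state r0, accepting states {r4} and transitions r0: 0→r1, 1→r2; r1: 0→r1, 1→r1; r2: 0→r3, 1→r3; r3: 0→r1, 1→r4; r4: 0→r1, 1→r1.
Exploring the product automaton M1 × M2 from the start pair (r0, q0), following both machines on each input symbol, reaches 10 state pairs: (r0, q0), (r1, q3), (r2, q5), (r1, q5), (r1, q2), (r3, q0), (r1, q0), (r1, q1), (r4, q5), (r1, q4).
M1 accepts in {r4} and M2 accepts in {q1, q2, q5}. The reachable pairs whose M1-component is accepting are (r4, q5); in each of them the M2-component is accepting too, so the product for L(M1) \ L(M2) (M1-component accepting, M2-component rejecting) has no reachable accepting pair and the difference is empty.
Hence every string in L(M1) is also in L(M2).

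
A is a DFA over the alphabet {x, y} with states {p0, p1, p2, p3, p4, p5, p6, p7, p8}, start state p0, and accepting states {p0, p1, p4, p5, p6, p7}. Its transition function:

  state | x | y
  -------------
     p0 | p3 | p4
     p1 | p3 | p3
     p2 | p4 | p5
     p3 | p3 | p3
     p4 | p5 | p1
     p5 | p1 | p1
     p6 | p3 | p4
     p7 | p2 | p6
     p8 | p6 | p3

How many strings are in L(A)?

The useful subgraph on states {p0, p1, p4, p5} is acyclic, so L(A) is finite; the longest accepting path visits 4 useful states, giving maximum string length 3.
Counting accepting paths from p0 by length: 1 of length 0, 1 of length 1, 2 of length 2, 2 of length 3. Total 6.

6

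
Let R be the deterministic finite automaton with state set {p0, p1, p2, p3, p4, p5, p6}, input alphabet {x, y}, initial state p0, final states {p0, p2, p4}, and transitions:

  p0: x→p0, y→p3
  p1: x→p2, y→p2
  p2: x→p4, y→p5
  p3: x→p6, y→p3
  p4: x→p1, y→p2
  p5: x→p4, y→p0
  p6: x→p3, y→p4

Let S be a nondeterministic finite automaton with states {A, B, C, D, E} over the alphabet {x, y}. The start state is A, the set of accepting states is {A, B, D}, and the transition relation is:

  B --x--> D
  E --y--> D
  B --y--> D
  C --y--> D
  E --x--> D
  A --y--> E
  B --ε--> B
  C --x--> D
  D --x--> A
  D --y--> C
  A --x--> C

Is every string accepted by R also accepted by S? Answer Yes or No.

The string x is in L(R) but not in L(S).
So L(R) ⊄ L(S).

No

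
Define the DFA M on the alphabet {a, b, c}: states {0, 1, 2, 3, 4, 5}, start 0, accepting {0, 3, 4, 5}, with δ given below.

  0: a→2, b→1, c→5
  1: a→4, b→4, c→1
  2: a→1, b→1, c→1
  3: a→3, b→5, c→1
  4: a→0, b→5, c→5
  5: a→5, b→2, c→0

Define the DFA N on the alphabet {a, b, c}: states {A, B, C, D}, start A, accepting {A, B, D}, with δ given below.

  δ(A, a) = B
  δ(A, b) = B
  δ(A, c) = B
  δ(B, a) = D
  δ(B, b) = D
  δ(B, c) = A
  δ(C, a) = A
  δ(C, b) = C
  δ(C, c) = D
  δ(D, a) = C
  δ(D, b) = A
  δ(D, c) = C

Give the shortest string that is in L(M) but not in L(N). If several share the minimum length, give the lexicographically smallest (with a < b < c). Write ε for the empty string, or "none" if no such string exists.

The string aaa is accepted by M but not by N.
No shorter string lies in the difference, and aaa is the lexicographically first length-3 string in L(M) \ L(N).

aaa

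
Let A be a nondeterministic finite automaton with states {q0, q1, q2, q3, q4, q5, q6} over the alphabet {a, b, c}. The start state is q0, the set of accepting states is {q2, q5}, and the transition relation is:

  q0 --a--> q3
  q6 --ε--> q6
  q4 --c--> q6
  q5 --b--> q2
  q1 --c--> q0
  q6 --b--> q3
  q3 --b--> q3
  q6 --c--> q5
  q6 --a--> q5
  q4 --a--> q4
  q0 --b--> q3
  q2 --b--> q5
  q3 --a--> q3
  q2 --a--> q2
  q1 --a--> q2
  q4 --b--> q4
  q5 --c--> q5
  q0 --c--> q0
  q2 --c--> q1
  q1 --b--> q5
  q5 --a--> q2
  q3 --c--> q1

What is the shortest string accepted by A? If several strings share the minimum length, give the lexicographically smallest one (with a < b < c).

A breadth-first search from q0 reaches an accepting state first via the path q0 → q3 → q1 → q2 on input aca.
No string of length < 3 is accepted (BFS exhausts all shorter strings without reaching an accepting state), and aca is the lexicographically least accepting string of length 3.

aca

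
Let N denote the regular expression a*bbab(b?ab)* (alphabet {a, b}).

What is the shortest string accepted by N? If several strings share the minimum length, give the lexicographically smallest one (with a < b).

bbab

By inspection of the expression, no string of length less than 4 matches, and bbab is the lexicographically first match of length 4.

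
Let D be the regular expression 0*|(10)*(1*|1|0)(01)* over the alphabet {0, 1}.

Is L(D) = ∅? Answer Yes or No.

No

The empty string ε matches the expression, so it belongs to L(D).
Since L(D) contains at least one string, it is not empty.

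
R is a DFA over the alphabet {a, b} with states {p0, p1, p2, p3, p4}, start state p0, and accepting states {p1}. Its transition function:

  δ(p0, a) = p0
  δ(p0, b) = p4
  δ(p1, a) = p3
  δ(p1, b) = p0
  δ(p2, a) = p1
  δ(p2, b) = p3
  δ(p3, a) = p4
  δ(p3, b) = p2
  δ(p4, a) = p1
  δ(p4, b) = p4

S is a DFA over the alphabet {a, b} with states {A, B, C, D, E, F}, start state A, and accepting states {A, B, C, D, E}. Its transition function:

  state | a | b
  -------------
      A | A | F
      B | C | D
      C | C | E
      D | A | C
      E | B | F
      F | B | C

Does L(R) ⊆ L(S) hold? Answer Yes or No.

Yes

Exploring the product automaton R × S from the start pair (p0, A), following both machines on each input symbol, reaches 22 state pairs: (p0, A), (p4, F), (p1, B), (p4, C), (p3, C), (p0, D), (p1, C), (p4, E), (p2, E), (p0, E), (p3, F), (p0, B), (p4, B), (p2, C), (p0, C), (p4, D), (p3, E), (p1, A), (p2, F), (p3, A), (p0, F), (p4, A).
R accepts in {p1} and S accepts in {A, B, C, D, E}. The reachable pairs whose R-component is accepting are (p1, B), (p1, C), (p1, A); in each of them the S-component is accepting too, so the product for L(R) \ L(S) (R-component accepting, S-component rejecting) has no reachable accepting pair and the difference is empty.
Hence every string in L(R) is also in L(S).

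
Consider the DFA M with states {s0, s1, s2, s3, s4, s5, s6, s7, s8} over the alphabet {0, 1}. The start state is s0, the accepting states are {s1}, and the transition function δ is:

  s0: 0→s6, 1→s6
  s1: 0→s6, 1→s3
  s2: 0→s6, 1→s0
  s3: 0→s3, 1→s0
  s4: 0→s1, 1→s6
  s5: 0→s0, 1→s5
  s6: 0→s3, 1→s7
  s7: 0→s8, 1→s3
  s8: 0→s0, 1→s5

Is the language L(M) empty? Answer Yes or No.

Yes

The states reachable from the start state are {s0, s3, s5, s6, s7, s8}.
None of the accepting states {s1} is reachable, so no string is accepted and L(M) = ∅.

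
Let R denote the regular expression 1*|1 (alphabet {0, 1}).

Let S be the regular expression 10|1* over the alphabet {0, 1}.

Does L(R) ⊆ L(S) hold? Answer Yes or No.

Yes

Converting the expression R to a DFA (subset construction, then merging equivalent states) gives the minimal DFA with states {r0, r1}, start state r0, accepting states {r0} and transitions r0: 0→r1, 1→r0; r1: 0→r1, 1→r1.
Converting the expression S to a DFA (subset construction, then merging equivalent states) gives the minimal DFA with states {s0, s1, s2, s3, s4}, start state s0, accepting states {s0, s2, s3, s4} and transitions s0: 0→s1, 1→s2; s1: 0→s1, 1→s1; s2: 0→s3, 1→s4; s3: 0→s1, 1→s1; s4: 0→s1, 1→s4.
Exploring the product automaton R × S from the start pair (r0, s0), following both machines on each input symbol, reaches 5 state pairs: (r0, s0), (r1, s1), (r0, s2), (r1, s3), (r0, s4).
R accepts in {r0} and S accepts in {s0, s2, s3, s4}. The reachable pairs whose R-component is accepting are (r0, s0), (r0, s2), (r0, s4); in each of them the S-component is accepting too, so the product for L(R) \ L(S) (R-component accepting, S-component rejecting) has no reachable accepting pair and the difference is empty.
Hence every string in L(R) is also in L(S).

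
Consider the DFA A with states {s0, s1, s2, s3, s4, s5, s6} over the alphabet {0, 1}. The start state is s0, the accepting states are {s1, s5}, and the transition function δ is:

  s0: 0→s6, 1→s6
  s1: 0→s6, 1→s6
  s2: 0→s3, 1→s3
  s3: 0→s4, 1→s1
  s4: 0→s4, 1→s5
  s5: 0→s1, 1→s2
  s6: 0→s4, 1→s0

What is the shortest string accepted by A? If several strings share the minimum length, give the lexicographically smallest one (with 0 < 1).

A breadth-first search from s0 reaches an accepting state first via the path s0 → s6 → s4 → s5 on input 001.
No string of length < 3 is accepted (BFS exhausts all shorter strings without reaching an accepting state), and 001 is the lexicographically least accepting string of length 3.

001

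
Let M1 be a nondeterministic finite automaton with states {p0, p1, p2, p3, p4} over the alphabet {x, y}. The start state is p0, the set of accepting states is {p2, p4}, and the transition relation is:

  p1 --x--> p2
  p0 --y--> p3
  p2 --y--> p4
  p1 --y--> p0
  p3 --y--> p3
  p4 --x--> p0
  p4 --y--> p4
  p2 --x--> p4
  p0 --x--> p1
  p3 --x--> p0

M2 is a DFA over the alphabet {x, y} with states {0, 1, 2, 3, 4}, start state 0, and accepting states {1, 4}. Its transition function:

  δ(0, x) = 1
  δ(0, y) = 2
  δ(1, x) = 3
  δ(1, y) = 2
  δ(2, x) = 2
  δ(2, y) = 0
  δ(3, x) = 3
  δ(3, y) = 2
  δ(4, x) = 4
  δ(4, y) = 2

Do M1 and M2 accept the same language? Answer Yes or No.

No

The string xx is accepted by M1 but rejected by M2.
So L(M1) ≠ L(M2).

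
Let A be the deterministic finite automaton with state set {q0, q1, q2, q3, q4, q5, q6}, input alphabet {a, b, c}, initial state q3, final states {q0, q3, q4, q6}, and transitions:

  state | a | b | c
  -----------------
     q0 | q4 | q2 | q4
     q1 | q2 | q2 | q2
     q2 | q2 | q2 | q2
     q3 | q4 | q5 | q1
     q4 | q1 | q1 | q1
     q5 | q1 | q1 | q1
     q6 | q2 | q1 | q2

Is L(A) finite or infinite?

The useful states (reachable from q3 and able to reach an accepting state) are {q3, q4}.
Restricted to these states the transition graph has no cycle, so every accepting path has bounded length and L is finite.

finite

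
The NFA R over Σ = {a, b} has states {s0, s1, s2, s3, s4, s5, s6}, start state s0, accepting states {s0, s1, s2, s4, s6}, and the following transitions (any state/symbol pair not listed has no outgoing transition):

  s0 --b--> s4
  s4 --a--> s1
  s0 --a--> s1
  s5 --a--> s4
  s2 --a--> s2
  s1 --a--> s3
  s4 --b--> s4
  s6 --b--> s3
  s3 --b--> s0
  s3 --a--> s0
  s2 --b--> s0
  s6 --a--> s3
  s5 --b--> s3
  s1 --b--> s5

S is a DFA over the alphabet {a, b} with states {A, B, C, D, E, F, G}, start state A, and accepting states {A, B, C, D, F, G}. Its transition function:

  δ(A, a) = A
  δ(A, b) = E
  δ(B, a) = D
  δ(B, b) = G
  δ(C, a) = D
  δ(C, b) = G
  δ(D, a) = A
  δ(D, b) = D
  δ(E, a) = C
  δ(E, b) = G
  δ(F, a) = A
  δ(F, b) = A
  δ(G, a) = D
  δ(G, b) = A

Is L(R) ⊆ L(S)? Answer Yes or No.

The string b is in L(R) but not in L(S).
So L(R) ⊄ L(S).

No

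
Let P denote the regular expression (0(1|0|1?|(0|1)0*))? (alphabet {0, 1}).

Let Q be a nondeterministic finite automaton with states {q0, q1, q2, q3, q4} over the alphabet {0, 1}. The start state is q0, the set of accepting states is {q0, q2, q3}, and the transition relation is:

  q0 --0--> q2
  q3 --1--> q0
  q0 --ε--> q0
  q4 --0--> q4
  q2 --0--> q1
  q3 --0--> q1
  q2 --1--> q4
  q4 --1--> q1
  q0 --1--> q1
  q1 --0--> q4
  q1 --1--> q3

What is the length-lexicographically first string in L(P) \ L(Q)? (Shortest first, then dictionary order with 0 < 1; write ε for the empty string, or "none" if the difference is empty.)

00

The string 00 is accepted by P but not by Q.
No shorter string lies in the difference, and 00 is the lexicographically first length-2 string in L(P) \ L(Q).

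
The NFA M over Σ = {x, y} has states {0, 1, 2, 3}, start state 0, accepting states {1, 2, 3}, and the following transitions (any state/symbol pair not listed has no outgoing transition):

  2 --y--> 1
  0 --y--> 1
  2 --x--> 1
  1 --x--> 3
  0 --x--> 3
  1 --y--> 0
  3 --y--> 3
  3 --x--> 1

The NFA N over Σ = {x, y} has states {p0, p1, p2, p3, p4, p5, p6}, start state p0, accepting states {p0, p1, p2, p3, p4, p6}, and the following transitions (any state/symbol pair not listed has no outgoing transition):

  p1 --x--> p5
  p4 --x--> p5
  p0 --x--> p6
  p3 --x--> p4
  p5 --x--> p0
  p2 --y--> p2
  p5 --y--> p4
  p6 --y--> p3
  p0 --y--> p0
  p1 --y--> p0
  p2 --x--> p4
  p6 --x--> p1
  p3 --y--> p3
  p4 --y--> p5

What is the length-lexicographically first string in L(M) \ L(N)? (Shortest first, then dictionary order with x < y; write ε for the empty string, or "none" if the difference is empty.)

xxx

The string xxx is accepted by M but not by N.
No shorter string lies in the difference, and xxx is the lexicographically first length-3 string in L(M) \ L(N).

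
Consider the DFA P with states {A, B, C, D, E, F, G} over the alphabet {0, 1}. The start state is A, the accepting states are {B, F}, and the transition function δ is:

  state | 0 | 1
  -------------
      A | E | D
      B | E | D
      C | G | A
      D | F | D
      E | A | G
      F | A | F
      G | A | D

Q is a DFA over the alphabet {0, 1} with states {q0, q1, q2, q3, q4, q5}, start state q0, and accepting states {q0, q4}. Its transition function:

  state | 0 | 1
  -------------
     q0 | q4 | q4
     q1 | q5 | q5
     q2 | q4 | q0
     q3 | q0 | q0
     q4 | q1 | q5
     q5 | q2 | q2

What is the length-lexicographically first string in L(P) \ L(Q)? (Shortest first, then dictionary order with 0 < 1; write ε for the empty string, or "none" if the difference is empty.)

10

The string 10 is accepted by P but not by Q.
No shorter string lies in the difference, and 10 is the lexicographically first length-2 string in L(P) \ L(Q).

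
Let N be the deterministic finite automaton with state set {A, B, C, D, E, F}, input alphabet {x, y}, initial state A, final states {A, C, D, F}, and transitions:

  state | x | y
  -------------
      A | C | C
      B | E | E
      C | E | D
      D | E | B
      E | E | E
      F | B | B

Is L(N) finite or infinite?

finite

The useful states (reachable from A and able to reach an accepting state) are {A, C, D}.
Restricted to these states the transition graph has no cycle, so every accepting path has bounded length and L is finite.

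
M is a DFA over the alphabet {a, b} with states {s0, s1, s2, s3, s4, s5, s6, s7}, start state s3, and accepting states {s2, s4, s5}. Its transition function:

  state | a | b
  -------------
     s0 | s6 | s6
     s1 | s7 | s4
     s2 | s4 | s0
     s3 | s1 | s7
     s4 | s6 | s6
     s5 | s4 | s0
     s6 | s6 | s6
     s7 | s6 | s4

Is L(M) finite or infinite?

The useful states (reachable from s3 and able to reach an accepting state) are {s1, s3, s4, s7}.
Restricted to these states the transition graph has no cycle, so every accepting path has bounded length and L is finite.

finite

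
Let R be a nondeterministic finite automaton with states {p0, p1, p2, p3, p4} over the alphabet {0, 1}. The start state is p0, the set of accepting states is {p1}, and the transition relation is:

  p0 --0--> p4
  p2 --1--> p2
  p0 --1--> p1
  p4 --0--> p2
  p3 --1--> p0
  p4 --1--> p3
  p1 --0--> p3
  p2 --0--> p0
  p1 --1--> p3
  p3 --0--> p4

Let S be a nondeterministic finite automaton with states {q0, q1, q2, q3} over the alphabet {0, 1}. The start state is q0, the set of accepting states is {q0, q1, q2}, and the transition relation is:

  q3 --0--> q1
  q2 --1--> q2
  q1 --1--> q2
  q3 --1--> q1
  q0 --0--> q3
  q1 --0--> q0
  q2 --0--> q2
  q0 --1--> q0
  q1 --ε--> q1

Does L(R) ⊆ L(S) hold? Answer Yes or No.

Exploring the product automaton R × S from the start pair (p0, q0), following both machines on each input symbol, reaches 19 state pairs: (p0, q0), (p4, q3), (p1, q0), (p2, q1), (p3, q1), (p3, q3), (p3, q0), (p2, q2), (p4, q0), (p0, q2), (p4, q1), (p0, q1), (p2, q3), (p4, q2), (p1, q2), (p2, q0), (p3, q2), (p0, q3), (p1, q1).
R accepts in {p1} and S accepts in {q0, q1, q2}. The reachable pairs whose R-component is accepting are (p1, q0), (p1, q2), (p1, q1); in each of them the S-component is accepting too, so the product for L(R) \ L(S) (R-component accepting, S-component rejecting) has no reachable accepting pair and the difference is empty.
Hence every string in L(R) is also in L(S).

Yes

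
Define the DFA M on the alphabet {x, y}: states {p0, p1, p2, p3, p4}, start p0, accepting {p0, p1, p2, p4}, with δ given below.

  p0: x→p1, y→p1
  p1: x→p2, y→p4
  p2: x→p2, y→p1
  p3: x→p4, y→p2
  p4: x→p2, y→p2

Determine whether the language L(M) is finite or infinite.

State p1 is reachable from the start and can reach an accepting state, and it lies on the cycle p1 → p2 → p1.
Traversing that cycle any number of times yields accepted strings of unbounded length, so the language is infinite.

infinite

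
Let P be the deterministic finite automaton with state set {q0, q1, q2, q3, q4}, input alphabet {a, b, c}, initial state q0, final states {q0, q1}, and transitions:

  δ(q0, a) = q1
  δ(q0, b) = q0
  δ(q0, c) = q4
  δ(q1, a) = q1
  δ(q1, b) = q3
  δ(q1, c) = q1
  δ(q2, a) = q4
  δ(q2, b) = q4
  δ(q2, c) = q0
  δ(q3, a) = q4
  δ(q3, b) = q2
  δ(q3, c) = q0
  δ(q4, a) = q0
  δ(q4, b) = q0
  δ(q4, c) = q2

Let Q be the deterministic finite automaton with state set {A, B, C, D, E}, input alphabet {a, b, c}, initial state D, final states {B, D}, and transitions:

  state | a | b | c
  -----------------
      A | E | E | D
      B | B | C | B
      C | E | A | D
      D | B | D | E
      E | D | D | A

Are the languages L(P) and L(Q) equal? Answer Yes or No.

Exploring the product automaton P × Q from the start pair (q0, D), following both machines on each input symbol, reaches 5 state pairs: (q0, D), (q1, B), (q4, E), (q3, C), (q2, A).
P accepts in {q0, q1} and Q accepts in {B, D}. In every reachable pair the two components are either both accepting — (q0, D), (q1, B) — or both non-accepting, so no string is accepted by exactly one of the machines: L(P) \ L(Q) and L(Q) \ L(P) are both empty.
Hence every string is accepted by P iff it is accepted by Q, and the two languages coincide.

Yes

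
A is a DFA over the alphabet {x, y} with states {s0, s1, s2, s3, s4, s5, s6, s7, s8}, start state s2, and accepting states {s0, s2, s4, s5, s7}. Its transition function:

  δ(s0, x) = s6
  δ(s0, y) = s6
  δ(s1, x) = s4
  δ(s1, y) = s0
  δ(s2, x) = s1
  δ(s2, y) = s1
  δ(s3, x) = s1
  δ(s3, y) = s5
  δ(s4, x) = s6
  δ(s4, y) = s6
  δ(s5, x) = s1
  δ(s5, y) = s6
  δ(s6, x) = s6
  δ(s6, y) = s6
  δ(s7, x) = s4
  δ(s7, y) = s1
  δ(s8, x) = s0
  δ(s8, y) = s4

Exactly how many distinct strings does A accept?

The useful subgraph on states {s0, s1, s2, s4} is acyclic, so L(A) is finite; the longest accepting path visits 3 useful states, giving maximum string length 2.
Counting accepting paths from s2 by length: 1 of length 0, 4 of length 2. Total 5.

5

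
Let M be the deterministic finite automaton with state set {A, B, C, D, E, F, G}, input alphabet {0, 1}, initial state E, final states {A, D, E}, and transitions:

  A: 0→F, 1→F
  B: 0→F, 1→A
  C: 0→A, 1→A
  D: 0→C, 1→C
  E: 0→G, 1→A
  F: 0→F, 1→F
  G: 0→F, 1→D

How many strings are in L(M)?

7

The useful subgraph on states {A, C, D, E, G} is acyclic, so L(M) is finite; the longest accepting path visits 5 useful states, giving maximum string length 4.
Counting accepting paths from E by length: 1 of length 0, 1 of length 1, 1 of length 2, 4 of length 4. Total 7.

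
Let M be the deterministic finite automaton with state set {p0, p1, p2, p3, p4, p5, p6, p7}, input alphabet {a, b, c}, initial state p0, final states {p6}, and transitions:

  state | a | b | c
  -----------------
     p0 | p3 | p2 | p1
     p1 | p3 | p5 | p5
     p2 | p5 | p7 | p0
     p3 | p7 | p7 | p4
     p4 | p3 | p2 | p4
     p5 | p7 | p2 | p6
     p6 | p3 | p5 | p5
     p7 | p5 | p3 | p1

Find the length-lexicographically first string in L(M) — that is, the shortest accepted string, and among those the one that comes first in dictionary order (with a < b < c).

bac

A breadth-first search from p0 reaches an accepting state first via the path p0 → p2 → p5 → p6 on input bac.
No string of length < 3 is accepted (BFS exhausts all shorter strings without reaching an accepting state), and bac is the lexicographically least accepting string of length 3.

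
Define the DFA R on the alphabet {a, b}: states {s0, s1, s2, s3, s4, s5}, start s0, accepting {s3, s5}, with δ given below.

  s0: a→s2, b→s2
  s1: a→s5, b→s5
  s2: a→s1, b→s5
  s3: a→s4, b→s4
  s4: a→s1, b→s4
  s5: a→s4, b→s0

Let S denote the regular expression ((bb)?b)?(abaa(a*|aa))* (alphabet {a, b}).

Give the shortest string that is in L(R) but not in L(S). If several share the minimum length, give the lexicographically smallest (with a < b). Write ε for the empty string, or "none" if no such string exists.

ab

The string ab is accepted by R but not by S.
No shorter string lies in the difference, and ab is the lexicographically first length-2 string in L(R) \ L(S).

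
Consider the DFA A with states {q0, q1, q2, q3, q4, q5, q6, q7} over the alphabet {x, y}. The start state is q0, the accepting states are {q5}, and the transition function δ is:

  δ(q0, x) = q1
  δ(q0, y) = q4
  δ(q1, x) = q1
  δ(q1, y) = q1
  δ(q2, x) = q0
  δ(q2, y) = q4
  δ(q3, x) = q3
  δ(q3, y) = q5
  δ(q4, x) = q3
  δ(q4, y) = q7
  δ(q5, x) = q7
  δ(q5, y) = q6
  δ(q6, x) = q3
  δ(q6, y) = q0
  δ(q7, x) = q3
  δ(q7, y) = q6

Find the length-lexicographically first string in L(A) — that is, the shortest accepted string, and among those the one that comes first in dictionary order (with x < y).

yxy

A breadth-first search from q0 reaches an accepting state first via the path q0 → q4 → q3 → q5 on input yxy.
No string of length < 3 is accepted (BFS exhausts all shorter strings without reaching an accepting state), and yxy is the lexicographically least accepting string of length 3.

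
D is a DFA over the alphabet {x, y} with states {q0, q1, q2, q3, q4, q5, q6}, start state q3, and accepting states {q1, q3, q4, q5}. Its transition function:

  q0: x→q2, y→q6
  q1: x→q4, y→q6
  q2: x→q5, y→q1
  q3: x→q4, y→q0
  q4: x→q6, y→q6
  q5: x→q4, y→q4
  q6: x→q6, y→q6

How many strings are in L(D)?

7

The useful subgraph on states {q0, q1, q2, q3, q4, q5} is acyclic, so L(D) is finite; the longest accepting path visits 5 useful states, giving maximum string length 4.
Counting accepting paths from q3 by length: 1 of length 0, 1 of length 1, 2 of length 3, 3 of length 4. Total 7.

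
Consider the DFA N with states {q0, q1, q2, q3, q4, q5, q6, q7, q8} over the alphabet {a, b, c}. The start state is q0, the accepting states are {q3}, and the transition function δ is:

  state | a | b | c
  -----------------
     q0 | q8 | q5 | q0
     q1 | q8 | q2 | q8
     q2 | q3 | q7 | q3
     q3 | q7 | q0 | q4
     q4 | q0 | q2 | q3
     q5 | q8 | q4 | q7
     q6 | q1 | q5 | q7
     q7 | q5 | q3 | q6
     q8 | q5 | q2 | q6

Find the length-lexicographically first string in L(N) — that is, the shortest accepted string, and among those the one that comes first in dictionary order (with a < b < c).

aba

A breadth-first search from q0 reaches an accepting state first via the path q0 → q8 → q2 → q3 on input aba.
No string of length < 3 is accepted (BFS exhausts all shorter strings without reaching an accepting state), and aba is the lexicographically least accepting string of length 3.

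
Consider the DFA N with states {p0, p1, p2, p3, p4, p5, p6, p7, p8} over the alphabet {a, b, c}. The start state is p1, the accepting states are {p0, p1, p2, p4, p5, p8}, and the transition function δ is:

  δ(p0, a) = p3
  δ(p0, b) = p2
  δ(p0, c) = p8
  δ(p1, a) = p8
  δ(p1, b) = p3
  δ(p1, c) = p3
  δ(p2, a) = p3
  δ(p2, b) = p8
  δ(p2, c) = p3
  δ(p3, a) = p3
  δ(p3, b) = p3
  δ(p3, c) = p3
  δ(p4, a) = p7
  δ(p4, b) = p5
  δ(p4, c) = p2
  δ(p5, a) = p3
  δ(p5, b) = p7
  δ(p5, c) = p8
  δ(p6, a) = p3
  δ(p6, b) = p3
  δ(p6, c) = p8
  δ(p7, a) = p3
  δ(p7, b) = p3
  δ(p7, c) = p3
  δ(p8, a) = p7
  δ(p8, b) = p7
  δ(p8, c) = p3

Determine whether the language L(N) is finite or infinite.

The useful states (reachable from p1 and able to reach an accepting state) are {p1, p8}.
Restricted to these states the transition graph has no cycle, so every accepting path has bounded length and L is finite.

finite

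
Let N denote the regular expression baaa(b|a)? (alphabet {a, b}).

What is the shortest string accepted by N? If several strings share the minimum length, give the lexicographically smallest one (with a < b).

By inspection of the expression, no string of length less than 4 matches, and baaa is the lexicographically first match of length 4.

baaa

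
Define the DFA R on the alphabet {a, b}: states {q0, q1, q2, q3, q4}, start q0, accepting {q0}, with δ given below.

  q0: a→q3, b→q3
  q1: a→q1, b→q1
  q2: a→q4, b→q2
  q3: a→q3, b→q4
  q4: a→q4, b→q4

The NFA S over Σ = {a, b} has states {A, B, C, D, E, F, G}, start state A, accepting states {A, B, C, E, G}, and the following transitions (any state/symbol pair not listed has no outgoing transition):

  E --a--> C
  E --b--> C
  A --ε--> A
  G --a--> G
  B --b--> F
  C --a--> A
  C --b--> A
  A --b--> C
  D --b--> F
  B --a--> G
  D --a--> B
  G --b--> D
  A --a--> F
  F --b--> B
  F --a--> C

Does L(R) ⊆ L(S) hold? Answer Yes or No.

Exploring the product automaton R × S from the start pair (q0, A), following both machines on each input symbol, reaches 10 state pairs: (q0, A), (q3, F), (q3, C), (q4, B), (q3, A), (q4, A), (q4, G), (q4, F), (q4, C), (q4, D).
R accepts in {q0} and S accepts in {A, B, C, E, G}. The reachable pairs whose R-component is accepting are (q0, A); in each of them the S-component is accepting too, so the product for L(R) \ L(S) (R-component accepting, S-component rejecting) has no reachable accepting pair and the difference is empty.
Hence every string in L(R) is also in L(S).

Yes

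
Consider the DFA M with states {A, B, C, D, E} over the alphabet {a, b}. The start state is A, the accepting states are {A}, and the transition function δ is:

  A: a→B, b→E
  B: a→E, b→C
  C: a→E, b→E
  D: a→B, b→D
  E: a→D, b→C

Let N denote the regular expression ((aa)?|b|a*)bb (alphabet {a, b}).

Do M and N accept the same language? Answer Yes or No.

The empty string ε is accepted by M but rejected by N.
So L(M) ≠ L(N).

No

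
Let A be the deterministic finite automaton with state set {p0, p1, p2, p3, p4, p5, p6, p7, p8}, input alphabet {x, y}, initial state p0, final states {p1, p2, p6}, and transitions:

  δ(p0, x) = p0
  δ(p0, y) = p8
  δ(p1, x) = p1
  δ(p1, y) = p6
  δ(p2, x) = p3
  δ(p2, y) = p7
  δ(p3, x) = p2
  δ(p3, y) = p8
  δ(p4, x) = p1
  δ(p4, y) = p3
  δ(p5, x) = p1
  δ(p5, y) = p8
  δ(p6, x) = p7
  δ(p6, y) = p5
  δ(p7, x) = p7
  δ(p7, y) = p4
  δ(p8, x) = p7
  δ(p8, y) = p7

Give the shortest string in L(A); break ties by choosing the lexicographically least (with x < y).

yxyx

A breadth-first search from p0 reaches an accepting state first via the path p0 → p8 → p7 → p4 → p1 on input yxyx.
No string of length < 4 is accepted (BFS exhausts all shorter strings without reaching an accepting state), and yxyx is the lexicographically least accepting string of length 4.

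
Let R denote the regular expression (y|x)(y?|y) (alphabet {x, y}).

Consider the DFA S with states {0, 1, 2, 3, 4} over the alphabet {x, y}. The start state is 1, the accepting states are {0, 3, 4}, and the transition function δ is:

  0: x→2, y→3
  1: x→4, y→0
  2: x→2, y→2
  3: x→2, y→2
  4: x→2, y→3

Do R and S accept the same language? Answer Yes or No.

Yes

Converting the expression R to a DFA (subset construction, then merging equivalent states) gives the minimal DFA with states {r0, r1, r2, r3}, start state r0, accepting states {r1, r3} and transitions r0: x→r1, y→r1; r1: x→r2, y→r3; r2: x→r2, y→r2; r3: x→r2, y→r2.
Exploring the product automaton R × S from the start pair (r0, 1), following both machines on each input symbol, reaches 5 state pairs: (r0, 1), (r1, 4), (r1, 0), (r2, 2), (r3, 3).
R accepts in {r1, r3} and S accepts in {0, 3, 4}. In every reachable pair the two components are either both accepting — (r1, 4), (r1, 0), (r3, 3) — or both non-accepting, so no string is accepted by exactly one of the machines: L(R) \ L(S) and L(S) \ L(R) are both empty.
Hence every string is accepted by R iff it is accepted by S, and the two languages coincide.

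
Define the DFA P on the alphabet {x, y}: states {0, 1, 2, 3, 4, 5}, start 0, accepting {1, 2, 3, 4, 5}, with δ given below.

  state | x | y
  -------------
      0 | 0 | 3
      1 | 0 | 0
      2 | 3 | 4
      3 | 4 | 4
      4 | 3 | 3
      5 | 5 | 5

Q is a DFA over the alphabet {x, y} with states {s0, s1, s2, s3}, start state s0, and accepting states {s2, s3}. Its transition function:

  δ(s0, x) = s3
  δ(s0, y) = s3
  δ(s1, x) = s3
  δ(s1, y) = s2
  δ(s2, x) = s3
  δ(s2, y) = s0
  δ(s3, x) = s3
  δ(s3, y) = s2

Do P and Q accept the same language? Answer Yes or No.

No

The string xyy is accepted by P but rejected by Q.
So L(P) ≠ L(Q).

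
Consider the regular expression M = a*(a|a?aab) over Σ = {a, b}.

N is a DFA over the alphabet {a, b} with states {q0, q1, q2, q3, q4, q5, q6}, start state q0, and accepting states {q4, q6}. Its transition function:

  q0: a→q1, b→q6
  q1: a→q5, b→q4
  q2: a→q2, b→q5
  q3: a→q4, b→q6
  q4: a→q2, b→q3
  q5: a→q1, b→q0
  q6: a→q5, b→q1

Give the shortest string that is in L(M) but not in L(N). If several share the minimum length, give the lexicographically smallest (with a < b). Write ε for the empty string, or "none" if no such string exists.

The string a is accepted by M but not by N.
No shorter string lies in the difference, and a is the lexicographically first length-1 string in L(M) \ L(N).

a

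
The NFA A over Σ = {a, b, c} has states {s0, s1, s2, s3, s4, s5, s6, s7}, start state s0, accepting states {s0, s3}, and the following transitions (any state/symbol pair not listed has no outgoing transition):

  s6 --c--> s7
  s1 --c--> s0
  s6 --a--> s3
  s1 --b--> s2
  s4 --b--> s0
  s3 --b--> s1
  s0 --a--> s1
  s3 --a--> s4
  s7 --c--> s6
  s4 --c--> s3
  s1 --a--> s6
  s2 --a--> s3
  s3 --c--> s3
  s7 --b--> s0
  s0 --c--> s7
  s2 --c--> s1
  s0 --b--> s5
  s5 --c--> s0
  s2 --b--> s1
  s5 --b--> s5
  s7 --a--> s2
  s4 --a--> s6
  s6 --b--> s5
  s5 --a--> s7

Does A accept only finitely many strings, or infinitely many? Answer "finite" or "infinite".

infinite

State s0 is reachable from the start and can reach an accepting state, and it lies on the cycle s0 → s1 → s0.
Traversing that cycle any number of times yields accepted strings of unbounded length, so the language is infinite.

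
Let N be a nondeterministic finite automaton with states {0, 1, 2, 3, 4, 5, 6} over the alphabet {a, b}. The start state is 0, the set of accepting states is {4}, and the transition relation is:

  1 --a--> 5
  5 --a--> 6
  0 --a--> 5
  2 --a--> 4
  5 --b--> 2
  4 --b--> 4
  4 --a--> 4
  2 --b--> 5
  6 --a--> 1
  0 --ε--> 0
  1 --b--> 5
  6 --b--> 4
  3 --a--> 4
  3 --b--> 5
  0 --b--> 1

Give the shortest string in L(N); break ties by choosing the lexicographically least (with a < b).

A breadth-first search from 0 reaches an accepting state first via the path 0 → 5 → 6 → 4 on input aab.
No string of length < 3 is accepted (BFS exhausts all shorter strings without reaching an accepting state), and aab is the lexicographically least accepting string of length 3.

aab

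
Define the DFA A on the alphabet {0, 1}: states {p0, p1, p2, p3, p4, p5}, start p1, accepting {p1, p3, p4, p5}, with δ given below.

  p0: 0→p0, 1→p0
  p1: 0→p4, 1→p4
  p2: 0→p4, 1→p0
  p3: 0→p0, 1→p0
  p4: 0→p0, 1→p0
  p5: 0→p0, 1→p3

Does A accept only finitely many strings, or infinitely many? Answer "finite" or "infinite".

finite

The useful states (reachable from p1 and able to reach an accepting state) are {p1, p4}.
Restricted to these states the transition graph has no cycle, so every accepting path has bounded length and L is finite.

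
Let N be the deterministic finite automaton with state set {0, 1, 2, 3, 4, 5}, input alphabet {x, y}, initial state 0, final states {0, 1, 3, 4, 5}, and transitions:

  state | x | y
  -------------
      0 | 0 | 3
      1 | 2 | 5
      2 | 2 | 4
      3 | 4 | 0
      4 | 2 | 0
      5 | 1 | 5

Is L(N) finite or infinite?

State 0 is reachable from the start and can reach an accepting state, and it lies on the cycle 0 → 0.
Traversing that cycle any number of times yields accepted strings of unbounded length, so the language is infinite.

infinite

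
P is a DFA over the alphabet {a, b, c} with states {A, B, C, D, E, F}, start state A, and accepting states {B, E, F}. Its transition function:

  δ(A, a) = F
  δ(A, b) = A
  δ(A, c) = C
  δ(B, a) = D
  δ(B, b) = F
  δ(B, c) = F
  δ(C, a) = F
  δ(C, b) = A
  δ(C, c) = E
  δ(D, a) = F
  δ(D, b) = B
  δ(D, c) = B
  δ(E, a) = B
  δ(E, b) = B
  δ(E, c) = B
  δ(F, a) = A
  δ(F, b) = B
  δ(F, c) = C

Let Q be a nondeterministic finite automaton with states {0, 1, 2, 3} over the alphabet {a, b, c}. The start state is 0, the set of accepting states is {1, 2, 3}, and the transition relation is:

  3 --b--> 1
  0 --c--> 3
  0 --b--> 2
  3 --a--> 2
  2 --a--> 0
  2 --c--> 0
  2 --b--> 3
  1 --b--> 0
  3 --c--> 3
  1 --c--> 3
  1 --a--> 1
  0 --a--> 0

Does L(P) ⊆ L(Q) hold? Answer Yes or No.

The string a is in L(P) but not in L(Q).
So L(P) ⊄ L(Q).

No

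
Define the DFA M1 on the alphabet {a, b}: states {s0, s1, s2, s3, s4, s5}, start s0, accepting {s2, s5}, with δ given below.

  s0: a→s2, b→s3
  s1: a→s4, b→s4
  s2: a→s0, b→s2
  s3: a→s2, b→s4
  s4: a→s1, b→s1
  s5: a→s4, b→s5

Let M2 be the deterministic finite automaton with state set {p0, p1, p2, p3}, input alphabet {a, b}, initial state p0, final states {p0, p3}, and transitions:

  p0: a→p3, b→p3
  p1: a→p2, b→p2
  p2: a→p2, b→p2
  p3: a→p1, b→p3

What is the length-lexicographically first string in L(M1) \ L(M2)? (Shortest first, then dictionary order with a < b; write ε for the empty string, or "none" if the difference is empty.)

The string ba is accepted by M1 but not by M2.
No shorter string lies in the difference, and ba is the lexicographically first length-2 string in L(M1) \ L(M2).

ba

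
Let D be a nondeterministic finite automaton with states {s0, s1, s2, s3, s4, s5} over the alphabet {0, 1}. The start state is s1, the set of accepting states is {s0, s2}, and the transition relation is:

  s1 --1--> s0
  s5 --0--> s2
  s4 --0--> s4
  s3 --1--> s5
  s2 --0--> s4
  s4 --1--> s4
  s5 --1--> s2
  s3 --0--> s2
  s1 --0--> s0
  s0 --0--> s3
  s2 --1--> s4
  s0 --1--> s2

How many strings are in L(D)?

10

The useful subgraph on states {s0, s1, s2, s3, s5} is acyclic, so L(D) is finite; the longest accepting path visits 5 useful states, giving maximum string length 4.
Counting accepting paths from s1 by length: 2 of length 1, 2 of length 2, 2 of length 3, 4 of length 4. Total 10.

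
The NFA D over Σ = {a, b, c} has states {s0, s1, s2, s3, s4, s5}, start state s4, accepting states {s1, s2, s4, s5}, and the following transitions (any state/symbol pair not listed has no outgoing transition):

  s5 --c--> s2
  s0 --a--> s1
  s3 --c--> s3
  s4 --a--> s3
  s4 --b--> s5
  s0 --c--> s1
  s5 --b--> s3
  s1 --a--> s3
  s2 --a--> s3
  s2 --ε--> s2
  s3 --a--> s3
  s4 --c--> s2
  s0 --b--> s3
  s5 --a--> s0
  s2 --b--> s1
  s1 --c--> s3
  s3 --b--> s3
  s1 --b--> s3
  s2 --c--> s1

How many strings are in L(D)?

The useful subgraph on states {s0, s1, s2, s4, s5} is acyclic, so L(D) is finite; the longest accepting path visits 4 useful states, giving maximum string length 3.
Counting accepting paths from s4 by length: 1 of length 0, 2 of length 1, 3 of length 2, 4 of length 3. Total 10.

10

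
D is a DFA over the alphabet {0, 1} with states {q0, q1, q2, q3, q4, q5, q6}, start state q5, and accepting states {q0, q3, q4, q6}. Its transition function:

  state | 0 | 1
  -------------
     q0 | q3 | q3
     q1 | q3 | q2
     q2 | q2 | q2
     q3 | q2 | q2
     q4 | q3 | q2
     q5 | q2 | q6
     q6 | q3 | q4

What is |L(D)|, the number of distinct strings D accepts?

The useful subgraph on states {q3, q4, q5, q6} is acyclic, so L(D) is finite; the longest accepting path visits 4 useful states, giving maximum string length 3.
Counting accepting paths from q5 by length: 1 of length 1, 2 of length 2, 1 of length 3. Total 4.

4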